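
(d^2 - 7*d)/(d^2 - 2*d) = (d - 7)/(d - 2)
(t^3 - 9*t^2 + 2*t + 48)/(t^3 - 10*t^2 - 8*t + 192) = (t^2 - t - 6)/(t^2 - 2*t - 24)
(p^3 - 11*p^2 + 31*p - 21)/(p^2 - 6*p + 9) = (p^2 - 8*p + 7)/(p - 3)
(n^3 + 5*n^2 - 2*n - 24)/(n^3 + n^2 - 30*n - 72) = (n - 2)/(n - 6)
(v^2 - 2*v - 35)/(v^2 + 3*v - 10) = (v - 7)/(v - 2)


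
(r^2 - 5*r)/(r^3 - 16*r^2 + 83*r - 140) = r/(r^2 - 11*r + 28)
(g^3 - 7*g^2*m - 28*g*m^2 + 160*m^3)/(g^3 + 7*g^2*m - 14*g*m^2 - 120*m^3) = (g - 8*m)/(g + 6*m)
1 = 1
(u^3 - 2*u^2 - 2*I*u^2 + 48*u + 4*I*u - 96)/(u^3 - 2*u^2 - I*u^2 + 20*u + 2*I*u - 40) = (u^2 - 2*I*u + 48)/(u^2 - I*u + 20)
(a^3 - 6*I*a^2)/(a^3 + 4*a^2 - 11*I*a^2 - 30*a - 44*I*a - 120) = a^2/(a^2 + a*(4 - 5*I) - 20*I)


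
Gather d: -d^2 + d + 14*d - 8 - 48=-d^2 + 15*d - 56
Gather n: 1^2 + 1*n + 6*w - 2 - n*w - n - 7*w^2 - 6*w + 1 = -n*w - 7*w^2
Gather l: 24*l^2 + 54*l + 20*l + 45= 24*l^2 + 74*l + 45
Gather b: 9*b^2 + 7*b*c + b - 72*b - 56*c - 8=9*b^2 + b*(7*c - 71) - 56*c - 8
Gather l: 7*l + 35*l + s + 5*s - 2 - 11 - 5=42*l + 6*s - 18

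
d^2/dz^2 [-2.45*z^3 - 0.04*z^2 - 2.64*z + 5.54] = -14.7*z - 0.08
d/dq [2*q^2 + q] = 4*q + 1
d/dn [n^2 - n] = 2*n - 1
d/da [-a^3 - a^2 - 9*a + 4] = -3*a^2 - 2*a - 9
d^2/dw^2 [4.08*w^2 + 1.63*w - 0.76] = 8.16000000000000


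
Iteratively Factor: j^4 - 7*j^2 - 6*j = (j + 1)*(j^3 - j^2 - 6*j) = (j - 3)*(j + 1)*(j^2 + 2*j) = j*(j - 3)*(j + 1)*(j + 2)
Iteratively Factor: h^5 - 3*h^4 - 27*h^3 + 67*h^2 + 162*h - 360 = (h + 3)*(h^4 - 6*h^3 - 9*h^2 + 94*h - 120) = (h - 5)*(h + 3)*(h^3 - h^2 - 14*h + 24) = (h - 5)*(h - 2)*(h + 3)*(h^2 + h - 12) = (h - 5)*(h - 3)*(h - 2)*(h + 3)*(h + 4)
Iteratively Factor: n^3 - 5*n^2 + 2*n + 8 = (n - 2)*(n^2 - 3*n - 4) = (n - 4)*(n - 2)*(n + 1)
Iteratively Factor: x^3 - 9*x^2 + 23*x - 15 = (x - 3)*(x^2 - 6*x + 5) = (x - 3)*(x - 1)*(x - 5)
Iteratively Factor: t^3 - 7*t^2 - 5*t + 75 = (t - 5)*(t^2 - 2*t - 15) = (t - 5)^2*(t + 3)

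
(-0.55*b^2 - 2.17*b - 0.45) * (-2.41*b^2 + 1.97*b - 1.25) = 1.3255*b^4 + 4.1462*b^3 - 2.5029*b^2 + 1.826*b + 0.5625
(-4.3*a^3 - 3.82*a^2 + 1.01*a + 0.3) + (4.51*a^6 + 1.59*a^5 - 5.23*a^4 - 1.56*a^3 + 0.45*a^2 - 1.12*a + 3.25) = 4.51*a^6 + 1.59*a^5 - 5.23*a^4 - 5.86*a^3 - 3.37*a^2 - 0.11*a + 3.55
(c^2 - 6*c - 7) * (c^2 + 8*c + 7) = c^4 + 2*c^3 - 48*c^2 - 98*c - 49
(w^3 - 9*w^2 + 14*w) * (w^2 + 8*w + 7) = w^5 - w^4 - 51*w^3 + 49*w^2 + 98*w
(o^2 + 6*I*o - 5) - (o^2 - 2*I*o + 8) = 8*I*o - 13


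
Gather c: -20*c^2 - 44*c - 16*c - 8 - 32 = -20*c^2 - 60*c - 40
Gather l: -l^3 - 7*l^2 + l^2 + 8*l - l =-l^3 - 6*l^2 + 7*l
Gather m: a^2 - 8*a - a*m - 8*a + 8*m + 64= a^2 - 16*a + m*(8 - a) + 64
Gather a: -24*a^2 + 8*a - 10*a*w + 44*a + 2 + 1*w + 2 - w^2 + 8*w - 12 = -24*a^2 + a*(52 - 10*w) - w^2 + 9*w - 8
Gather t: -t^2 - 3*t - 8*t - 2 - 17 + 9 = -t^2 - 11*t - 10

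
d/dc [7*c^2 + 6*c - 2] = 14*c + 6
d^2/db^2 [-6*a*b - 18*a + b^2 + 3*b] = 2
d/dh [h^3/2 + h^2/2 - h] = 3*h^2/2 + h - 1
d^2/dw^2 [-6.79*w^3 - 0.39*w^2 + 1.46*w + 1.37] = -40.74*w - 0.78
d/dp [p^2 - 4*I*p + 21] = 2*p - 4*I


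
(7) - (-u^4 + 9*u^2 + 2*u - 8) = u^4 - 9*u^2 - 2*u + 15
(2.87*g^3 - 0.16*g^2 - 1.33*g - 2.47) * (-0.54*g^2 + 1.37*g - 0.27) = -1.5498*g^5 + 4.0183*g^4 - 0.2759*g^3 - 0.4451*g^2 - 3.0248*g + 0.6669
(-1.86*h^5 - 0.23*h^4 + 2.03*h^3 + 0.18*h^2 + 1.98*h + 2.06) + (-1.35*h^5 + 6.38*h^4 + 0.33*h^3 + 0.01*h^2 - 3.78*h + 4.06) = -3.21*h^5 + 6.15*h^4 + 2.36*h^3 + 0.19*h^2 - 1.8*h + 6.12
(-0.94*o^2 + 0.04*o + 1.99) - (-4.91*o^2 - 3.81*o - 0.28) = 3.97*o^2 + 3.85*o + 2.27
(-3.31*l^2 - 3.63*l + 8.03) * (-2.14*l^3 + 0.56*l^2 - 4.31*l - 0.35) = 7.0834*l^5 + 5.9146*l^4 - 4.9509*l^3 + 21.3006*l^2 - 33.3388*l - 2.8105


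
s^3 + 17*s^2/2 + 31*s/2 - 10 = (s - 1/2)*(s + 4)*(s + 5)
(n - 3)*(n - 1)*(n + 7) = n^3 + 3*n^2 - 25*n + 21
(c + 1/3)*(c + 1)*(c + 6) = c^3 + 22*c^2/3 + 25*c/3 + 2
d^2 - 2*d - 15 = (d - 5)*(d + 3)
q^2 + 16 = (q - 4*I)*(q + 4*I)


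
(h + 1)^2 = h^2 + 2*h + 1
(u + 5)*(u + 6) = u^2 + 11*u + 30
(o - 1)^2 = o^2 - 2*o + 1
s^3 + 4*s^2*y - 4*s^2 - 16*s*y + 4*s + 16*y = (s - 2)^2*(s + 4*y)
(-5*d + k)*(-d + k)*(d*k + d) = 5*d^3*k + 5*d^3 - 6*d^2*k^2 - 6*d^2*k + d*k^3 + d*k^2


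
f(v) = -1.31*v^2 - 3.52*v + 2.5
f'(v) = -2.62*v - 3.52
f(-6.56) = -30.78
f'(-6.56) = 13.67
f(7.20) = -90.75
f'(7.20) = -22.38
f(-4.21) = -5.90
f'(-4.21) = 7.51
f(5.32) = -53.30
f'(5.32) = -17.46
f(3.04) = -20.31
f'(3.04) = -11.48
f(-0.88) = 4.58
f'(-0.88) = -1.21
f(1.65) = -6.87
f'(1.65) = -7.84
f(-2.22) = 3.86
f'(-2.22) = 2.30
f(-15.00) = -239.45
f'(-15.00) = 35.78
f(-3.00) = 1.27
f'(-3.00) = 4.34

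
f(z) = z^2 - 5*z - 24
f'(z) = 2*z - 5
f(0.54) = -26.41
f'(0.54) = -3.92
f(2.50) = -30.25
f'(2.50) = 0.00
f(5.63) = -20.45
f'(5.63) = 6.26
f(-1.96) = -10.36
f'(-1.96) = -8.92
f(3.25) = -29.69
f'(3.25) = 1.50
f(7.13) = -8.81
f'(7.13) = 9.26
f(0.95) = -27.85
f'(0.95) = -3.10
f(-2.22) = -7.97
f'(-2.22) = -9.44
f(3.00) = -30.00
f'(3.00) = 1.00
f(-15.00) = 276.00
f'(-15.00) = -35.00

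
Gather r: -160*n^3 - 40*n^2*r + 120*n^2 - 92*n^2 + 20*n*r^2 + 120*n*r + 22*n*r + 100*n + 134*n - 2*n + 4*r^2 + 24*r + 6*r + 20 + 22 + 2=-160*n^3 + 28*n^2 + 232*n + r^2*(20*n + 4) + r*(-40*n^2 + 142*n + 30) + 44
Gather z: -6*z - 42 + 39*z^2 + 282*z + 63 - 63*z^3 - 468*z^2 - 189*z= -63*z^3 - 429*z^2 + 87*z + 21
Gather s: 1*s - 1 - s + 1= 0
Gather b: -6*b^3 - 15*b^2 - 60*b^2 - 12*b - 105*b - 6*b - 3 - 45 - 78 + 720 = -6*b^3 - 75*b^2 - 123*b + 594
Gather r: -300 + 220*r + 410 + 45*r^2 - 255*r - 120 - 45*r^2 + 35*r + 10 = 0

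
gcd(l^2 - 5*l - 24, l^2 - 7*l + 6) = 1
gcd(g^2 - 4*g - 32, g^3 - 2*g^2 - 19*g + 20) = g + 4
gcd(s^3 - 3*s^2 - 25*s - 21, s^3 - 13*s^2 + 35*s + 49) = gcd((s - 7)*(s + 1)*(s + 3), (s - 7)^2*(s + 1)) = s^2 - 6*s - 7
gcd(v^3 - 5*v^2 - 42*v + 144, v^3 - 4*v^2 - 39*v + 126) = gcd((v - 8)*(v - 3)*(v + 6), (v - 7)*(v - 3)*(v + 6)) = v^2 + 3*v - 18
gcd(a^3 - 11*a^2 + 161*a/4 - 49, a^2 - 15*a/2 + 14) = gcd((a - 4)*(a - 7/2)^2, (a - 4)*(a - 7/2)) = a^2 - 15*a/2 + 14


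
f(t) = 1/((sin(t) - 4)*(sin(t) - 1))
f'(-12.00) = 1.29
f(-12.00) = 0.62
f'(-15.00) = -0.08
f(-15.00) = 0.13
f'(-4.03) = -4.17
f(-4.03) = 1.39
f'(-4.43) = -59.20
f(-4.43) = 8.31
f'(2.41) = -2.23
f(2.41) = 0.90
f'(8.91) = -1.10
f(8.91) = 0.56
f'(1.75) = -231.68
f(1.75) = 20.70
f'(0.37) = 0.74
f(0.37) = 0.43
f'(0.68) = 1.86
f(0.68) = 0.80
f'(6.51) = 0.52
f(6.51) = 0.34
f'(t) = -cos(t)/((sin(t) - 4)*(sin(t) - 1)^2) - cos(t)/((sin(t) - 4)^2*(sin(t) - 1))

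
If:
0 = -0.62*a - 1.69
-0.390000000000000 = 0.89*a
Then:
No Solution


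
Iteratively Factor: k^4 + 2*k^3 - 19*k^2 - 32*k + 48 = (k - 4)*(k^3 + 6*k^2 + 5*k - 12) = (k - 4)*(k + 4)*(k^2 + 2*k - 3) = (k - 4)*(k - 1)*(k + 4)*(k + 3)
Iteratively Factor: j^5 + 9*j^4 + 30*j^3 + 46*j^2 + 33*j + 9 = (j + 3)*(j^4 + 6*j^3 + 12*j^2 + 10*j + 3) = (j + 3)^2*(j^3 + 3*j^2 + 3*j + 1) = (j + 1)*(j + 3)^2*(j^2 + 2*j + 1) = (j + 1)^2*(j + 3)^2*(j + 1)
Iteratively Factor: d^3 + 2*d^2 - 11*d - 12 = (d + 4)*(d^2 - 2*d - 3) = (d - 3)*(d + 4)*(d + 1)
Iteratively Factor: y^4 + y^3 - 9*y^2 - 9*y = (y)*(y^3 + y^2 - 9*y - 9) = y*(y + 1)*(y^2 - 9) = y*(y + 1)*(y + 3)*(y - 3)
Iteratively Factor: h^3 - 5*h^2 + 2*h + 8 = (h + 1)*(h^2 - 6*h + 8) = (h - 2)*(h + 1)*(h - 4)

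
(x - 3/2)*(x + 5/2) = x^2 + x - 15/4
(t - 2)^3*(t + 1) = t^4 - 5*t^3 + 6*t^2 + 4*t - 8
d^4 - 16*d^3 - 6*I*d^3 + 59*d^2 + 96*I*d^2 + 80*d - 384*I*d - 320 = (d - 8)^2*(d - 5*I)*(d - I)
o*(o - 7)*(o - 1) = o^3 - 8*o^2 + 7*o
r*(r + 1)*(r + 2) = r^3 + 3*r^2 + 2*r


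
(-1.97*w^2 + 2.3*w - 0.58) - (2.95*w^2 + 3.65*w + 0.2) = -4.92*w^2 - 1.35*w - 0.78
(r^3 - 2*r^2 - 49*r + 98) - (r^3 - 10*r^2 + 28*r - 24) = 8*r^2 - 77*r + 122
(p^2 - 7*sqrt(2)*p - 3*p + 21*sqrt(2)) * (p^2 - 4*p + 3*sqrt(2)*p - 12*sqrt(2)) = p^4 - 7*p^3 - 4*sqrt(2)*p^3 - 30*p^2 + 28*sqrt(2)*p^2 - 48*sqrt(2)*p + 294*p - 504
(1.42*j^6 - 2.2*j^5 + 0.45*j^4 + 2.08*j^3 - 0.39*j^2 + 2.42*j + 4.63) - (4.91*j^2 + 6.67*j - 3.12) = 1.42*j^6 - 2.2*j^5 + 0.45*j^4 + 2.08*j^3 - 5.3*j^2 - 4.25*j + 7.75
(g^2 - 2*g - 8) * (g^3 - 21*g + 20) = g^5 - 2*g^4 - 29*g^3 + 62*g^2 + 128*g - 160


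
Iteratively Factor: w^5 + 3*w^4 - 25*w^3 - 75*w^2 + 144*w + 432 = (w - 4)*(w^4 + 7*w^3 + 3*w^2 - 63*w - 108) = (w - 4)*(w + 3)*(w^3 + 4*w^2 - 9*w - 36) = (w - 4)*(w + 3)*(w + 4)*(w^2 - 9) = (w - 4)*(w - 3)*(w + 3)*(w + 4)*(w + 3)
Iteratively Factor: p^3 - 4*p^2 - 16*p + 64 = (p - 4)*(p^2 - 16) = (p - 4)*(p + 4)*(p - 4)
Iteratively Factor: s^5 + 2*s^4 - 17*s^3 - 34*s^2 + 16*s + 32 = (s - 1)*(s^4 + 3*s^3 - 14*s^2 - 48*s - 32) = (s - 1)*(s + 1)*(s^3 + 2*s^2 - 16*s - 32) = (s - 1)*(s + 1)*(s + 2)*(s^2 - 16) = (s - 4)*(s - 1)*(s + 1)*(s + 2)*(s + 4)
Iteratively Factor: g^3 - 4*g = (g + 2)*(g^2 - 2*g) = g*(g + 2)*(g - 2)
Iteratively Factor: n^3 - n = (n)*(n^2 - 1) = n*(n - 1)*(n + 1)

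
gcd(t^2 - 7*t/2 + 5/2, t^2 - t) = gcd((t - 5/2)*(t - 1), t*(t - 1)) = t - 1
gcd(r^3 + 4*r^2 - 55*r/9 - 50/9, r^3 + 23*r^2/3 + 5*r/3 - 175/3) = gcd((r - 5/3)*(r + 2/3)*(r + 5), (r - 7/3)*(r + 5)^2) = r + 5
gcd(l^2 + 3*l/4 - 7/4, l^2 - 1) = l - 1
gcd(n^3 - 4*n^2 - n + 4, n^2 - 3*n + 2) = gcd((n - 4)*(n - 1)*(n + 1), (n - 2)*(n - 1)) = n - 1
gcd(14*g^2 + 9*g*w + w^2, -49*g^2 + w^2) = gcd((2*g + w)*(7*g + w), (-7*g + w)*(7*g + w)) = 7*g + w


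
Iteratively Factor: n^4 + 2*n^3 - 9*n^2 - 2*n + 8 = (n + 4)*(n^3 - 2*n^2 - n + 2) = (n - 2)*(n + 4)*(n^2 - 1) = (n - 2)*(n - 1)*(n + 4)*(n + 1)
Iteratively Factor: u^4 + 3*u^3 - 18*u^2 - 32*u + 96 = (u - 2)*(u^3 + 5*u^2 - 8*u - 48) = (u - 3)*(u - 2)*(u^2 + 8*u + 16) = (u - 3)*(u - 2)*(u + 4)*(u + 4)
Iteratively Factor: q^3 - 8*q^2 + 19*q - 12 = (q - 3)*(q^2 - 5*q + 4) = (q - 3)*(q - 1)*(q - 4)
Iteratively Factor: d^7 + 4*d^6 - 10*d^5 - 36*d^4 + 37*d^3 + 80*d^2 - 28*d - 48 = (d - 2)*(d^6 + 6*d^5 + 2*d^4 - 32*d^3 - 27*d^2 + 26*d + 24) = (d - 2)*(d - 1)*(d^5 + 7*d^4 + 9*d^3 - 23*d^2 - 50*d - 24) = (d - 2)*(d - 1)*(d + 1)*(d^4 + 6*d^3 + 3*d^2 - 26*d - 24) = (d - 2)*(d - 1)*(d + 1)^2*(d^3 + 5*d^2 - 2*d - 24) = (d - 2)*(d - 1)*(d + 1)^2*(d + 3)*(d^2 + 2*d - 8) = (d - 2)^2*(d - 1)*(d + 1)^2*(d + 3)*(d + 4)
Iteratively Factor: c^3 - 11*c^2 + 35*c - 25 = (c - 5)*(c^2 - 6*c + 5) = (c - 5)^2*(c - 1)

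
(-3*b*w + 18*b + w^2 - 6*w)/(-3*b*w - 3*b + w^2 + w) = (w - 6)/(w + 1)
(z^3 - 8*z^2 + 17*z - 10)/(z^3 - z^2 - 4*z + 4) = (z - 5)/(z + 2)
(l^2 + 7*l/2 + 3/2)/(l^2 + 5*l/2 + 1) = (l + 3)/(l + 2)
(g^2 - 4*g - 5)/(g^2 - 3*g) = (g^2 - 4*g - 5)/(g*(g - 3))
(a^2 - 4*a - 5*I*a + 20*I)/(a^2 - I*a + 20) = (a - 4)/(a + 4*I)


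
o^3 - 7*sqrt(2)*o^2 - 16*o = o*(o - 8*sqrt(2))*(o + sqrt(2))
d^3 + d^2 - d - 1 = (d - 1)*(d + 1)^2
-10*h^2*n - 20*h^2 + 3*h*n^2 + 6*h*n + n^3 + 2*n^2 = (-2*h + n)*(5*h + n)*(n + 2)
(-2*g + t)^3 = -8*g^3 + 12*g^2*t - 6*g*t^2 + t^3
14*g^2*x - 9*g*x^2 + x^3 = x*(-7*g + x)*(-2*g + x)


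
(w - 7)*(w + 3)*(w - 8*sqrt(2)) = w^3 - 8*sqrt(2)*w^2 - 4*w^2 - 21*w + 32*sqrt(2)*w + 168*sqrt(2)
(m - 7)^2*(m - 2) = m^3 - 16*m^2 + 77*m - 98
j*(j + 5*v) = j^2 + 5*j*v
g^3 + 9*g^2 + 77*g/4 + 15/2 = (g + 1/2)*(g + 5/2)*(g + 6)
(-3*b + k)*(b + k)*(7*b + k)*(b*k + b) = -21*b^4*k - 21*b^4 - 17*b^3*k^2 - 17*b^3*k + 5*b^2*k^3 + 5*b^2*k^2 + b*k^4 + b*k^3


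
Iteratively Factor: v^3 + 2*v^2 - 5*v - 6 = (v - 2)*(v^2 + 4*v + 3) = (v - 2)*(v + 3)*(v + 1)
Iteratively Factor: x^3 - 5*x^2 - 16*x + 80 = (x - 5)*(x^2 - 16) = (x - 5)*(x + 4)*(x - 4)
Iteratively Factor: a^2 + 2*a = (a + 2)*(a)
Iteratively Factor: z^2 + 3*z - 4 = (z + 4)*(z - 1)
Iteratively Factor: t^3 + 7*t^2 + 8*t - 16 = (t - 1)*(t^2 + 8*t + 16) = (t - 1)*(t + 4)*(t + 4)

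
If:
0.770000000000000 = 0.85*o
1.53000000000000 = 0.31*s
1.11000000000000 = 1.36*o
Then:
No Solution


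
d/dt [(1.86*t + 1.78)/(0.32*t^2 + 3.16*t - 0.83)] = (0.5952*t^2 + 5.8776*t - (0.64*t + 3.16)*(1.86*t + 1.78) - 1.5438)/(0.32*t^2 + 3.16*t - 0.83)^2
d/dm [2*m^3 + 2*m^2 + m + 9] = 6*m^2 + 4*m + 1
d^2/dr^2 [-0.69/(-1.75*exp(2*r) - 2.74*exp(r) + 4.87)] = (0.69*(3.5*exp(r) + 2.74)*(7.0*exp(r) + 5.48)*exp(r) - (4.83*exp(r) + 1.8906)*(1.75*exp(2*r) + 2.74*exp(r) - 4.87))*exp(r)/(1.75*exp(2*r) + 2.74*exp(r) - 4.87)^3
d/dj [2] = 0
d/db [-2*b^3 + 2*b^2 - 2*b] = -6*b^2 + 4*b - 2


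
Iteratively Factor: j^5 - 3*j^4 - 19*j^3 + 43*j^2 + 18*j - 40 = (j - 2)*(j^4 - j^3 - 21*j^2 + j + 20) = (j - 2)*(j + 4)*(j^3 - 5*j^2 - j + 5) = (j - 2)*(j - 1)*(j + 4)*(j^2 - 4*j - 5) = (j - 2)*(j - 1)*(j + 1)*(j + 4)*(j - 5)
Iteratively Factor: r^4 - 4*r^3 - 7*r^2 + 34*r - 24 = (r - 1)*(r^3 - 3*r^2 - 10*r + 24) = (r - 4)*(r - 1)*(r^2 + r - 6) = (r - 4)*(r - 2)*(r - 1)*(r + 3)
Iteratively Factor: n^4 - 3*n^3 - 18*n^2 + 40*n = (n - 2)*(n^3 - n^2 - 20*n) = (n - 5)*(n - 2)*(n^2 + 4*n) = n*(n - 5)*(n - 2)*(n + 4)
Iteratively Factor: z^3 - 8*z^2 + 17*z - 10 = (z - 5)*(z^2 - 3*z + 2) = (z - 5)*(z - 1)*(z - 2)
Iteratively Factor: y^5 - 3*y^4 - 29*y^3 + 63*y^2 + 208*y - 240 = (y - 1)*(y^4 - 2*y^3 - 31*y^2 + 32*y + 240) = (y - 5)*(y - 1)*(y^3 + 3*y^2 - 16*y - 48) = (y - 5)*(y - 1)*(y + 4)*(y^2 - y - 12) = (y - 5)*(y - 1)*(y + 3)*(y + 4)*(y - 4)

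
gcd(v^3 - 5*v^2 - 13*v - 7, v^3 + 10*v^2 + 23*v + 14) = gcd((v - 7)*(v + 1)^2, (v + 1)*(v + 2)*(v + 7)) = v + 1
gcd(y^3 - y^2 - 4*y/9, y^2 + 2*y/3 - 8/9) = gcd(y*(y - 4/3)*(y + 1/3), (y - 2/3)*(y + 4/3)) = 1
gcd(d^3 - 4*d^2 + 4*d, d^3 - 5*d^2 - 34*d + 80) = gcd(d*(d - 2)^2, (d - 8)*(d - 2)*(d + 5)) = d - 2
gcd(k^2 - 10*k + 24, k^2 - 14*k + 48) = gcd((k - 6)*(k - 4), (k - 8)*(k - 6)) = k - 6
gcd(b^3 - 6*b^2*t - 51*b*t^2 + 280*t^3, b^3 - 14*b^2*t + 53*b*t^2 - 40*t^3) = b^2 - 13*b*t + 40*t^2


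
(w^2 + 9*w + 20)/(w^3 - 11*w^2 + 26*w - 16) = (w^2 + 9*w + 20)/(w^3 - 11*w^2 + 26*w - 16)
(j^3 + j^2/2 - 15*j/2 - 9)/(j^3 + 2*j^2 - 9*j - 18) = (j + 3/2)/(j + 3)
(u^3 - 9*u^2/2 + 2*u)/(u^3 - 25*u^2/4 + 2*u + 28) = 2*u*(2*u - 1)/(4*u^2 - 9*u - 28)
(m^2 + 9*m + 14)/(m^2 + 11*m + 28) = (m + 2)/(m + 4)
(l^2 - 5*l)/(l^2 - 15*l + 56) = l*(l - 5)/(l^2 - 15*l + 56)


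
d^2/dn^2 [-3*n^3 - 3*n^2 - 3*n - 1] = -18*n - 6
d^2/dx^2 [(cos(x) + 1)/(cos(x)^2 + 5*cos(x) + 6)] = (-9*(1 - cos(2*x))^2*cos(x) + (1 - cos(2*x))^2 + 23*cos(x) + 74*cos(2*x) + 15*cos(3*x) + 2*cos(5*x) - 18)/(4*(cos(x) + 2)^3*(cos(x) + 3)^3)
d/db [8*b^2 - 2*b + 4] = 16*b - 2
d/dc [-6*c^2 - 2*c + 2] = -12*c - 2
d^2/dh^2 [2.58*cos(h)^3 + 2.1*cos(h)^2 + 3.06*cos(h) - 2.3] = -4.995*cos(h) - 4.2*cos(2*h) - 5.805*cos(3*h)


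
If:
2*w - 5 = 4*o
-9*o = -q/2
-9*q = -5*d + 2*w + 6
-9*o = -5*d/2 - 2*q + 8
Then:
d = 65/22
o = 1/44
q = 9/22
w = 28/11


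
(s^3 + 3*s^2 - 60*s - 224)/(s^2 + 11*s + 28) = s - 8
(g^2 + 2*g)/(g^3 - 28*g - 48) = g/(g^2 - 2*g - 24)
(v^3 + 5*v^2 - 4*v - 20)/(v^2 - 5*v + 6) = (v^2 + 7*v + 10)/(v - 3)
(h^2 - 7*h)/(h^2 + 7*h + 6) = h*(h - 7)/(h^2 + 7*h + 6)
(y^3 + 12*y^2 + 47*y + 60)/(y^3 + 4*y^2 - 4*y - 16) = (y^2 + 8*y + 15)/(y^2 - 4)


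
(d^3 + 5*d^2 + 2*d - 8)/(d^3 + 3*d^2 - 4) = (d + 4)/(d + 2)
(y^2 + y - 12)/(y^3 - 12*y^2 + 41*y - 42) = (y + 4)/(y^2 - 9*y + 14)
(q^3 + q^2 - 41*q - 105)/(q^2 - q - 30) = (q^2 - 4*q - 21)/(q - 6)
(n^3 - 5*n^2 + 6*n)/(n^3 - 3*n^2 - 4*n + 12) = n/(n + 2)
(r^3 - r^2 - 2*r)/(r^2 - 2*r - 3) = r*(r - 2)/(r - 3)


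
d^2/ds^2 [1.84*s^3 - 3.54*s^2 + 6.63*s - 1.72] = 11.04*s - 7.08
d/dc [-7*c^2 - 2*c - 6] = -14*c - 2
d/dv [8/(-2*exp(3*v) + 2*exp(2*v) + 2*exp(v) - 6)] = (12*exp(2*v) - 8*exp(v) - 4)*exp(v)/(exp(3*v) - exp(2*v) - exp(v) + 3)^2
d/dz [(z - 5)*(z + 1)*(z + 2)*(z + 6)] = 4*z^3 + 12*z^2 - 50*z - 88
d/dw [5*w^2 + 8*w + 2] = 10*w + 8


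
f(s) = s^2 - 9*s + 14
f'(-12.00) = -33.00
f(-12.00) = 266.00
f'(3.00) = -3.00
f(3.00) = -4.00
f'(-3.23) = -15.46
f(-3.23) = 53.50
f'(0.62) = -7.76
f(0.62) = 8.80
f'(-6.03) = -21.06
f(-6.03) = 104.63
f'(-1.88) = -12.76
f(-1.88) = 34.45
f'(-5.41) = -19.82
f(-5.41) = 91.96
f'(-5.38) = -19.76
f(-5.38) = 91.36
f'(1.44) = -6.12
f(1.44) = 3.11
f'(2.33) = -4.34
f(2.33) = -1.54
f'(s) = 2*s - 9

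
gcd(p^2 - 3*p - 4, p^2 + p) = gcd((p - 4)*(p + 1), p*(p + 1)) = p + 1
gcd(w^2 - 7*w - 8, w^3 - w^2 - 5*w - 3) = w + 1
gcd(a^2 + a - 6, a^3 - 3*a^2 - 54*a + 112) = a - 2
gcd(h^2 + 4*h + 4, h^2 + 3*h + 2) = h + 2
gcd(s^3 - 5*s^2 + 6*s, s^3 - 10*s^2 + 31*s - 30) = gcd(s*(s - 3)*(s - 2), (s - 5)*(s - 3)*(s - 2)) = s^2 - 5*s + 6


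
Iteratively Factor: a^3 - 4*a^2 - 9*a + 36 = (a + 3)*(a^2 - 7*a + 12) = (a - 3)*(a + 3)*(a - 4)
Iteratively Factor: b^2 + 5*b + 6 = (b + 2)*(b + 3)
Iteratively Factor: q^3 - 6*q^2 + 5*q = (q)*(q^2 - 6*q + 5) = q*(q - 1)*(q - 5)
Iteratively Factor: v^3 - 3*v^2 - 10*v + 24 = (v - 4)*(v^2 + v - 6) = (v - 4)*(v + 3)*(v - 2)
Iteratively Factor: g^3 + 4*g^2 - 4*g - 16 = (g + 4)*(g^2 - 4) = (g - 2)*(g + 4)*(g + 2)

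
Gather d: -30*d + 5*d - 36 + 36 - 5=-25*d - 5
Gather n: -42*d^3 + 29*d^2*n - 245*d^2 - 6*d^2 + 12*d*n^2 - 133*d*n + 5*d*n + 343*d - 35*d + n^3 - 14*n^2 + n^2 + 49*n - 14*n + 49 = -42*d^3 - 251*d^2 + 308*d + n^3 + n^2*(12*d - 13) + n*(29*d^2 - 128*d + 35) + 49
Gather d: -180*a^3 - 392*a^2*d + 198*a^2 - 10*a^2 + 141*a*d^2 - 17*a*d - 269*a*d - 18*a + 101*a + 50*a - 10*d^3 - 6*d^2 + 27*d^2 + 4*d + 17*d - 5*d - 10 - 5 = -180*a^3 + 188*a^2 + 133*a - 10*d^3 + d^2*(141*a + 21) + d*(-392*a^2 - 286*a + 16) - 15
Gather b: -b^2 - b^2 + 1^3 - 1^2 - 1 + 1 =-2*b^2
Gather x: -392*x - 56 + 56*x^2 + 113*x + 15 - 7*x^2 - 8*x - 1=49*x^2 - 287*x - 42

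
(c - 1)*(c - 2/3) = c^2 - 5*c/3 + 2/3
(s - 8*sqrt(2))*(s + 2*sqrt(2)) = s^2 - 6*sqrt(2)*s - 32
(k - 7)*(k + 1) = k^2 - 6*k - 7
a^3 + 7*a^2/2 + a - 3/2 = (a - 1/2)*(a + 1)*(a + 3)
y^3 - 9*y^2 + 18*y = y*(y - 6)*(y - 3)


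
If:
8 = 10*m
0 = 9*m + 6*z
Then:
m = 4/5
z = -6/5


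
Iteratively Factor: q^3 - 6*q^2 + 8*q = (q - 4)*(q^2 - 2*q) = q*(q - 4)*(q - 2)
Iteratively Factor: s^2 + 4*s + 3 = (s + 1)*(s + 3)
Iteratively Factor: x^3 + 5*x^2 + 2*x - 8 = (x + 2)*(x^2 + 3*x - 4) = (x + 2)*(x + 4)*(x - 1)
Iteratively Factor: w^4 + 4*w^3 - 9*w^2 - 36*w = (w + 4)*(w^3 - 9*w) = w*(w + 4)*(w^2 - 9) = w*(w - 3)*(w + 4)*(w + 3)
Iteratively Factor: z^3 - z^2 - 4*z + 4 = (z - 1)*(z^2 - 4) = (z - 1)*(z + 2)*(z - 2)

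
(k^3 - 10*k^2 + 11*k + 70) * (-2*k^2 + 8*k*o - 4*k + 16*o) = -2*k^5 + 8*k^4*o + 16*k^4 - 64*k^3*o + 18*k^3 - 72*k^2*o - 184*k^2 + 736*k*o - 280*k + 1120*o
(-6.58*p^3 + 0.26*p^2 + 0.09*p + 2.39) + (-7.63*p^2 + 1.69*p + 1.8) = -6.58*p^3 - 7.37*p^2 + 1.78*p + 4.19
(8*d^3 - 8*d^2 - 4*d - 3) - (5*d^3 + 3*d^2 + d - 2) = 3*d^3 - 11*d^2 - 5*d - 1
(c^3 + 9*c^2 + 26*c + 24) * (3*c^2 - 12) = 3*c^5 + 27*c^4 + 66*c^3 - 36*c^2 - 312*c - 288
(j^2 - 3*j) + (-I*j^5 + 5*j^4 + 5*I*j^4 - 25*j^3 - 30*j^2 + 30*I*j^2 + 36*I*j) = -I*j^5 + 5*j^4 + 5*I*j^4 - 25*j^3 - 29*j^2 + 30*I*j^2 - 3*j + 36*I*j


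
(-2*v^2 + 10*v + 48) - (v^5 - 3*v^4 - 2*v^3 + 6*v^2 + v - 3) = -v^5 + 3*v^4 + 2*v^3 - 8*v^2 + 9*v + 51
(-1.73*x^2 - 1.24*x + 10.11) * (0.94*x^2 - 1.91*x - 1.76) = -1.6262*x^4 + 2.1387*x^3 + 14.9166*x^2 - 17.1277*x - 17.7936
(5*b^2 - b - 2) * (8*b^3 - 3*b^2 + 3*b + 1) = 40*b^5 - 23*b^4 + 2*b^3 + 8*b^2 - 7*b - 2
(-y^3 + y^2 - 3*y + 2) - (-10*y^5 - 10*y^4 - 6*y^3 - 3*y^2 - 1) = 10*y^5 + 10*y^4 + 5*y^3 + 4*y^2 - 3*y + 3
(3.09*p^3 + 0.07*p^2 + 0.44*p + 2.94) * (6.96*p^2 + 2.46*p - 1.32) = 21.5064*p^5 + 8.0886*p^4 - 0.8442*p^3 + 21.4524*p^2 + 6.6516*p - 3.8808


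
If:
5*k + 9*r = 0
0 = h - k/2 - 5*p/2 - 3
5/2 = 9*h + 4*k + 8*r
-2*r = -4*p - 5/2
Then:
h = 81/158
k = 1503/316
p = -615/316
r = -835/316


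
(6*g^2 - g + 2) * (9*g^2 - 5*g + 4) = 54*g^4 - 39*g^3 + 47*g^2 - 14*g + 8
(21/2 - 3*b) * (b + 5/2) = -3*b^2 + 3*b + 105/4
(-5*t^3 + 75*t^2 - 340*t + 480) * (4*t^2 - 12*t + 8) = -20*t^5 + 360*t^4 - 2300*t^3 + 6600*t^2 - 8480*t + 3840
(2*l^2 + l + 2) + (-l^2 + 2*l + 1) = l^2 + 3*l + 3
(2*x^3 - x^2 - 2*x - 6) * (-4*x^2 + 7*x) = -8*x^5 + 18*x^4 + x^3 + 10*x^2 - 42*x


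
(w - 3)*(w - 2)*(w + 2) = w^3 - 3*w^2 - 4*w + 12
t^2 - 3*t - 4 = (t - 4)*(t + 1)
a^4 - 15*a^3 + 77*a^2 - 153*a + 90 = (a - 6)*(a - 5)*(a - 3)*(a - 1)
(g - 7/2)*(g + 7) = g^2 + 7*g/2 - 49/2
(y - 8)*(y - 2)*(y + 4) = y^3 - 6*y^2 - 24*y + 64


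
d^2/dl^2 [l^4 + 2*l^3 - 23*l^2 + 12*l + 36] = 12*l^2 + 12*l - 46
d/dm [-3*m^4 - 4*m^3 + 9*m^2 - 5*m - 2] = -12*m^3 - 12*m^2 + 18*m - 5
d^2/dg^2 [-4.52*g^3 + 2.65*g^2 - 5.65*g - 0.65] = 5.3 - 27.12*g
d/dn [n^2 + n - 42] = 2*n + 1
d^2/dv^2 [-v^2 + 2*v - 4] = -2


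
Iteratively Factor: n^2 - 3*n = (n)*(n - 3)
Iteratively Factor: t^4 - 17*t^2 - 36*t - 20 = (t + 1)*(t^3 - t^2 - 16*t - 20) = (t + 1)*(t + 2)*(t^2 - 3*t - 10) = (t - 5)*(t + 1)*(t + 2)*(t + 2)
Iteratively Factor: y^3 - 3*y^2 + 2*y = (y - 1)*(y^2 - 2*y) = (y - 2)*(y - 1)*(y)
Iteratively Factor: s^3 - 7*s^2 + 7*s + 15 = (s + 1)*(s^2 - 8*s + 15) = (s - 5)*(s + 1)*(s - 3)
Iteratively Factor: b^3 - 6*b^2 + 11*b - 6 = (b - 1)*(b^2 - 5*b + 6) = (b - 2)*(b - 1)*(b - 3)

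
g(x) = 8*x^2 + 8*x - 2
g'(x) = 16*x + 8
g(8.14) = 593.20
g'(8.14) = 138.24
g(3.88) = 149.48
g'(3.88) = 70.08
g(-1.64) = 6.40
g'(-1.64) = -18.24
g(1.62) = 31.96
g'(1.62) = 33.92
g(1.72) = 35.43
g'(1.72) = 35.52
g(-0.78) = -3.37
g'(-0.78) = -4.48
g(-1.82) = 9.94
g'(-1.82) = -21.12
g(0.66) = 6.76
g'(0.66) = 18.56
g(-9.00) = 574.00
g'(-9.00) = -136.00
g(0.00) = -2.00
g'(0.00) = 8.00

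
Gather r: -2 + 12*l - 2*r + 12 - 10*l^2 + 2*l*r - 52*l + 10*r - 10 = -10*l^2 - 40*l + r*(2*l + 8)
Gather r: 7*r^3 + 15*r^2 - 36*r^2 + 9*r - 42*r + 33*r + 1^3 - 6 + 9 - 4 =7*r^3 - 21*r^2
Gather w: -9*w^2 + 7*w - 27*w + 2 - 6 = -9*w^2 - 20*w - 4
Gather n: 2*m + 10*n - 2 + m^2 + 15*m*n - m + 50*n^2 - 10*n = m^2 + 15*m*n + m + 50*n^2 - 2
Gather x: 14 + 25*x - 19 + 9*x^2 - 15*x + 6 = 9*x^2 + 10*x + 1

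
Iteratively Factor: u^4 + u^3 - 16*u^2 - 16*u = (u - 4)*(u^3 + 5*u^2 + 4*u) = (u - 4)*(u + 1)*(u^2 + 4*u) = (u - 4)*(u + 1)*(u + 4)*(u)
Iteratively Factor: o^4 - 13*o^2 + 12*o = (o)*(o^3 - 13*o + 12) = o*(o - 1)*(o^2 + o - 12) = o*(o - 1)*(o + 4)*(o - 3)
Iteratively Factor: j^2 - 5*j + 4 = (j - 1)*(j - 4)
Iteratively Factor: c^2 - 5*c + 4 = (c - 4)*(c - 1)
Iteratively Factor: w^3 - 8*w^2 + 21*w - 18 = (w - 3)*(w^2 - 5*w + 6) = (w - 3)^2*(w - 2)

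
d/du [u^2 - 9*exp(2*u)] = 2*u - 18*exp(2*u)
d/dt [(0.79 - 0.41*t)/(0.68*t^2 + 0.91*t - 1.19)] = (0.2788*t^2 - 1.0744*t - 0.231)/(0.4624*t^4 + 1.2376*t^3 - 0.7903*t^2 - 2.1658*t + 1.4161)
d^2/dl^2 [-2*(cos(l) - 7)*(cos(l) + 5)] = -4*cos(l) + 4*cos(2*l)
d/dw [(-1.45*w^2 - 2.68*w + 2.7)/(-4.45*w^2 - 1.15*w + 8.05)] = (-10.2585*w^2 + 0.684999999999999*w - 18.469)/(19.8025*w^4 + 10.235*w^3 - 70.3225*w^2 - 18.515*w + 64.8025)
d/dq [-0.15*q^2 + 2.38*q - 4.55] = 2.38 - 0.3*q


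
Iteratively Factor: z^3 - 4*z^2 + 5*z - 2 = (z - 1)*(z^2 - 3*z + 2) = (z - 1)^2*(z - 2)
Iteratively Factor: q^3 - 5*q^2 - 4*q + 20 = (q + 2)*(q^2 - 7*q + 10) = (q - 2)*(q + 2)*(q - 5)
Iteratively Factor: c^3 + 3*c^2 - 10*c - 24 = (c + 2)*(c^2 + c - 12) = (c + 2)*(c + 4)*(c - 3)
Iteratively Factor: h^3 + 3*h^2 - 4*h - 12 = (h + 3)*(h^2 - 4) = (h - 2)*(h + 3)*(h + 2)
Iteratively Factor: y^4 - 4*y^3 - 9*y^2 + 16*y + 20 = (y + 1)*(y^3 - 5*y^2 - 4*y + 20) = (y - 5)*(y + 1)*(y^2 - 4) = (y - 5)*(y + 1)*(y + 2)*(y - 2)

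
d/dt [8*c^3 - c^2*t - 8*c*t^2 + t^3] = -c^2 - 16*c*t + 3*t^2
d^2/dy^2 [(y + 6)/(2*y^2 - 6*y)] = (-3*y*(y - 3)*(y + 1) + (y + 6)*(2*y - 3)^2)/(y^3*(y - 3)^3)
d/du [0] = 0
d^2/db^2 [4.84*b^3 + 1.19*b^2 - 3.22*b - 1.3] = 29.04*b + 2.38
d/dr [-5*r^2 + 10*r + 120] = 10 - 10*r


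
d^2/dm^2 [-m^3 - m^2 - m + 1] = -6*m - 2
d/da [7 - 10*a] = -10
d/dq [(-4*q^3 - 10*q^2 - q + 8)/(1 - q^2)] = (4*q^4 - 13*q^2 - 4*q - 1)/(q^4 - 2*q^2 + 1)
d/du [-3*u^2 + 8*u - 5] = 8 - 6*u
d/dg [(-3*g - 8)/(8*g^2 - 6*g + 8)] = 2*(3*g^2 + 16*g - 9)/(16*g^4 - 24*g^3 + 41*g^2 - 24*g + 16)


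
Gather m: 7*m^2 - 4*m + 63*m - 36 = 7*m^2 + 59*m - 36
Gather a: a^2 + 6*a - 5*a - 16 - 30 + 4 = a^2 + a - 42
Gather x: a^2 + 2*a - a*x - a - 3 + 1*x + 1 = a^2 + a + x*(1 - a) - 2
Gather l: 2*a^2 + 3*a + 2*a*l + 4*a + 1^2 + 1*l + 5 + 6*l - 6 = 2*a^2 + 7*a + l*(2*a + 7)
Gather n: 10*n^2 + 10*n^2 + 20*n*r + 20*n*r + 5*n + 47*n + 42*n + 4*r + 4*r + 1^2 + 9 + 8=20*n^2 + n*(40*r + 94) + 8*r + 18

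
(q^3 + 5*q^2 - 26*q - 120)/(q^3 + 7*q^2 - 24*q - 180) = (q + 4)/(q + 6)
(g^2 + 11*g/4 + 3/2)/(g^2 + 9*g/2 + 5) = (4*g + 3)/(2*(2*g + 5))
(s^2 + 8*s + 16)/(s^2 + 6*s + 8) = (s + 4)/(s + 2)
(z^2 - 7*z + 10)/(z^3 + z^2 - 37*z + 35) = (z - 2)/(z^2 + 6*z - 7)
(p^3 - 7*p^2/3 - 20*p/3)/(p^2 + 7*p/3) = (3*p^2 - 7*p - 20)/(3*p + 7)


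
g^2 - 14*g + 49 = (g - 7)^2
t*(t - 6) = t^2 - 6*t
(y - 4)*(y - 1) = y^2 - 5*y + 4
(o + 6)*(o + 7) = o^2 + 13*o + 42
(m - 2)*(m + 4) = m^2 + 2*m - 8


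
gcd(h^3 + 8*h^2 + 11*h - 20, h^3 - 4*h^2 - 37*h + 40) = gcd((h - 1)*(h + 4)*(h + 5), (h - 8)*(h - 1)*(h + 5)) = h^2 + 4*h - 5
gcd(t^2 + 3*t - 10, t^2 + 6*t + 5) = t + 5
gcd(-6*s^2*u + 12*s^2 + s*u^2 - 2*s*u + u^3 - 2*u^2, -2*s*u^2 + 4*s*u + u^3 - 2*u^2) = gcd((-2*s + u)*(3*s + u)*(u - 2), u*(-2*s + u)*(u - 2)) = 2*s*u - 4*s - u^2 + 2*u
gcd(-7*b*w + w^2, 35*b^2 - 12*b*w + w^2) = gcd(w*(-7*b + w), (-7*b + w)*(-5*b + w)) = -7*b + w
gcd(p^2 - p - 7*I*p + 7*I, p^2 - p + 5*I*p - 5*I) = p - 1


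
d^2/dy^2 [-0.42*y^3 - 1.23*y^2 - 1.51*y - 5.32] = -2.52*y - 2.46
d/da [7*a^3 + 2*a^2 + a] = 21*a^2 + 4*a + 1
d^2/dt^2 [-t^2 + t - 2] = -2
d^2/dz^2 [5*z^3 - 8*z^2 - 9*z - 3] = 30*z - 16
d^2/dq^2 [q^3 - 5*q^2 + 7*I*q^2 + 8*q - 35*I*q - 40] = 6*q - 10 + 14*I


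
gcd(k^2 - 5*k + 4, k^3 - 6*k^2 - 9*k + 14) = k - 1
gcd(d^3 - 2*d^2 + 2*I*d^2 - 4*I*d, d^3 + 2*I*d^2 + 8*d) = d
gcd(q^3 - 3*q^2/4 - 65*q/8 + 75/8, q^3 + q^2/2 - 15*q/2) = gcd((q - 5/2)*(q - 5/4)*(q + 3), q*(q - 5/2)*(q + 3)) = q^2 + q/2 - 15/2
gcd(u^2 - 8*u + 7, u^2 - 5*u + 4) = u - 1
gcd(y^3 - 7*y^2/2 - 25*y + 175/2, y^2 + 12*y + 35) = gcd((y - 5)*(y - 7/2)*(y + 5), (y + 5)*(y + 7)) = y + 5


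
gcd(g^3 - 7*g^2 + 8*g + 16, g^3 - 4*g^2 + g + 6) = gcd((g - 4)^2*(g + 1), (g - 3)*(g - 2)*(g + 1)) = g + 1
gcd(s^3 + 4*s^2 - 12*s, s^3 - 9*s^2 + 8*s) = s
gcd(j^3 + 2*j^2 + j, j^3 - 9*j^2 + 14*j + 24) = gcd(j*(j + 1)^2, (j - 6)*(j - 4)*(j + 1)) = j + 1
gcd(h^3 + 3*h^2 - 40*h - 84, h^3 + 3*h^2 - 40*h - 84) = h^3 + 3*h^2 - 40*h - 84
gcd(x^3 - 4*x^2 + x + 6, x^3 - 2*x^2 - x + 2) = x^2 - x - 2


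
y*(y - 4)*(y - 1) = y^3 - 5*y^2 + 4*y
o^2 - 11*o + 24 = (o - 8)*(o - 3)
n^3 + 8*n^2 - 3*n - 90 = (n - 3)*(n + 5)*(n + 6)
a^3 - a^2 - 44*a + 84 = (a - 6)*(a - 2)*(a + 7)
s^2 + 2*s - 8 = (s - 2)*(s + 4)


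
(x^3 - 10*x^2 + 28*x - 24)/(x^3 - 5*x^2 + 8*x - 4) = (x - 6)/(x - 1)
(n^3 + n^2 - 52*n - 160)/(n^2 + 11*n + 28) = (n^2 - 3*n - 40)/(n + 7)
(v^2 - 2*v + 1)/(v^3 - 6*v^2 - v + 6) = (v - 1)/(v^2 - 5*v - 6)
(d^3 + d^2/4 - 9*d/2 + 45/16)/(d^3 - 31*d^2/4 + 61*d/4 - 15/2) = (d^2 + d - 15/4)/(d^2 - 7*d + 10)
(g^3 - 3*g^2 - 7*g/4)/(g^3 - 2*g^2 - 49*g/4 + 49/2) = g*(2*g + 1)/(2*g^2 + 3*g - 14)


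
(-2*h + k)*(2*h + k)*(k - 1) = -4*h^2*k + 4*h^2 + k^3 - k^2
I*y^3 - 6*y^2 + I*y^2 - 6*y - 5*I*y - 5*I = (y + I)*(y + 5*I)*(I*y + I)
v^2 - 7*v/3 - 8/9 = (v - 8/3)*(v + 1/3)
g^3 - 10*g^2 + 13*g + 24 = (g - 8)*(g - 3)*(g + 1)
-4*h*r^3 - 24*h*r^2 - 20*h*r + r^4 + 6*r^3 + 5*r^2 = r*(-4*h + r)*(r + 1)*(r + 5)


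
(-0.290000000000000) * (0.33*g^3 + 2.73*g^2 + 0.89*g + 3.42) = -0.0957*g^3 - 0.7917*g^2 - 0.2581*g - 0.9918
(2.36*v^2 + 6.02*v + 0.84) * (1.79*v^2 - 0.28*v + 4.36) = 4.2244*v^4 + 10.115*v^3 + 10.1076*v^2 + 26.012*v + 3.6624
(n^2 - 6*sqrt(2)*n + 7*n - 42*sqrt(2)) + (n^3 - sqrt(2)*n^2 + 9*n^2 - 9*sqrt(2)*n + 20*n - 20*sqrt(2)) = n^3 - sqrt(2)*n^2 + 10*n^2 - 15*sqrt(2)*n + 27*n - 62*sqrt(2)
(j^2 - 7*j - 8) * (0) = 0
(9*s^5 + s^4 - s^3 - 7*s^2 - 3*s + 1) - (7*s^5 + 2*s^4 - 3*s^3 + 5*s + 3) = 2*s^5 - s^4 + 2*s^3 - 7*s^2 - 8*s - 2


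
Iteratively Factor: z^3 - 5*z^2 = (z)*(z^2 - 5*z) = z^2*(z - 5)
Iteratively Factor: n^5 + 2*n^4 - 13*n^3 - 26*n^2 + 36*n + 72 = (n + 3)*(n^4 - n^3 - 10*n^2 + 4*n + 24) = (n - 3)*(n + 3)*(n^3 + 2*n^2 - 4*n - 8) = (n - 3)*(n + 2)*(n + 3)*(n^2 - 4) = (n - 3)*(n + 2)^2*(n + 3)*(n - 2)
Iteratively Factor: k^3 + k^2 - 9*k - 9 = (k - 3)*(k^2 + 4*k + 3) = (k - 3)*(k + 1)*(k + 3)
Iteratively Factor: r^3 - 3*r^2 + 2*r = (r - 1)*(r^2 - 2*r) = (r - 2)*(r - 1)*(r)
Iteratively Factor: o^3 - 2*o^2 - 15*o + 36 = (o + 4)*(o^2 - 6*o + 9) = (o - 3)*(o + 4)*(o - 3)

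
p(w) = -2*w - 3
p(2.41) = -7.82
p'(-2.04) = -2.00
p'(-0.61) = -2.00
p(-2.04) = 1.08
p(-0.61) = -1.78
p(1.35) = -5.70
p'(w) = -2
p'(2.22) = -2.00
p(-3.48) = 3.96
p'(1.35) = -2.00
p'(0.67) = -2.00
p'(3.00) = -2.00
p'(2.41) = -2.00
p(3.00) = -9.00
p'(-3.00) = -2.00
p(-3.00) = 3.00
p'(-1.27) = -2.00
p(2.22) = -7.44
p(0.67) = -4.34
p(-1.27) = -0.46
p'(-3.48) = -2.00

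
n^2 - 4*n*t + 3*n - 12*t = (n + 3)*(n - 4*t)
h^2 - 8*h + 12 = (h - 6)*(h - 2)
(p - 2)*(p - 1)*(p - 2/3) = p^3 - 11*p^2/3 + 4*p - 4/3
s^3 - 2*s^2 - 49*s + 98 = (s - 7)*(s - 2)*(s + 7)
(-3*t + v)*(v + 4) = -3*t*v - 12*t + v^2 + 4*v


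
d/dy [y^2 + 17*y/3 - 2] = 2*y + 17/3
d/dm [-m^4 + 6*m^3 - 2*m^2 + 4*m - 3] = -4*m^3 + 18*m^2 - 4*m + 4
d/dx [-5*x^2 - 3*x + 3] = -10*x - 3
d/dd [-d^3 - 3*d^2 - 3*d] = -3*d^2 - 6*d - 3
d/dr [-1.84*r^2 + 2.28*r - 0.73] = 2.28 - 3.68*r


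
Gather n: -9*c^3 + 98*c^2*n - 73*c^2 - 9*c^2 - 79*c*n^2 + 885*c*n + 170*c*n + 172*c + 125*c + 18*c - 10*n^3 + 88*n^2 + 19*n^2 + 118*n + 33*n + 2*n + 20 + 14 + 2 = -9*c^3 - 82*c^2 + 315*c - 10*n^3 + n^2*(107 - 79*c) + n*(98*c^2 + 1055*c + 153) + 36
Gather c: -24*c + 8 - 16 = -24*c - 8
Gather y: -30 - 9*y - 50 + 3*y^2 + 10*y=3*y^2 + y - 80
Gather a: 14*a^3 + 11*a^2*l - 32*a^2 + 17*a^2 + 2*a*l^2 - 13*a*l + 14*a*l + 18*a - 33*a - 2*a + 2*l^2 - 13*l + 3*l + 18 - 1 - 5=14*a^3 + a^2*(11*l - 15) + a*(2*l^2 + l - 17) + 2*l^2 - 10*l + 12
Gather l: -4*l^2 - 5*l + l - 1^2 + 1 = -4*l^2 - 4*l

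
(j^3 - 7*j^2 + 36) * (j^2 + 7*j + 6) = j^5 - 43*j^3 - 6*j^2 + 252*j + 216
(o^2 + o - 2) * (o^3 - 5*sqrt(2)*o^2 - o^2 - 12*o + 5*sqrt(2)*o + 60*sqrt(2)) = o^5 - 5*sqrt(2)*o^4 - 15*o^3 - 10*o^2 + 75*sqrt(2)*o^2 + 24*o + 50*sqrt(2)*o - 120*sqrt(2)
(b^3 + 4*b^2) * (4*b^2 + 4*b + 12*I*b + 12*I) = 4*b^5 + 20*b^4 + 12*I*b^4 + 16*b^3 + 60*I*b^3 + 48*I*b^2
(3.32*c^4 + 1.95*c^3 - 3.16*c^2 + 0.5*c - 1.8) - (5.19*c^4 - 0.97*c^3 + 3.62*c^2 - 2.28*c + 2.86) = -1.87*c^4 + 2.92*c^3 - 6.78*c^2 + 2.78*c - 4.66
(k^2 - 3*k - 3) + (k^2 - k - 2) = 2*k^2 - 4*k - 5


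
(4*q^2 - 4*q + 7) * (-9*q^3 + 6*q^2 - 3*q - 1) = -36*q^5 + 60*q^4 - 99*q^3 + 50*q^2 - 17*q - 7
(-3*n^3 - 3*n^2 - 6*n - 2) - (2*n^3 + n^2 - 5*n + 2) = -5*n^3 - 4*n^2 - n - 4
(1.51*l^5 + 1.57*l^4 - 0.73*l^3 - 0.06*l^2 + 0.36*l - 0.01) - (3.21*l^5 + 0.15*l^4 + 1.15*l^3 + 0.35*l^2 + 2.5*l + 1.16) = -1.7*l^5 + 1.42*l^4 - 1.88*l^3 - 0.41*l^2 - 2.14*l - 1.17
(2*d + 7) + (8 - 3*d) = 15 - d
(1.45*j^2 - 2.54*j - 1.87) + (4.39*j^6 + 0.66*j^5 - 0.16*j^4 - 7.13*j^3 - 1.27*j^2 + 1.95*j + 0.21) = 4.39*j^6 + 0.66*j^5 - 0.16*j^4 - 7.13*j^3 + 0.18*j^2 - 0.59*j - 1.66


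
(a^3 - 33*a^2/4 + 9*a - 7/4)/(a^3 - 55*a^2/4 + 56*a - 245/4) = (4*a^2 - 5*a + 1)/(4*a^2 - 27*a + 35)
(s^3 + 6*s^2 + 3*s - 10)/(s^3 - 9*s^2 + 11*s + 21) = (s^3 + 6*s^2 + 3*s - 10)/(s^3 - 9*s^2 + 11*s + 21)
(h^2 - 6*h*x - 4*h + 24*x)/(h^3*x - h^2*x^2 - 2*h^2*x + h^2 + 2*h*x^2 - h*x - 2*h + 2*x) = (h^2 - 6*h*x - 4*h + 24*x)/(h^3*x - h^2*x^2 - 2*h^2*x + h^2 + 2*h*x^2 - h*x - 2*h + 2*x)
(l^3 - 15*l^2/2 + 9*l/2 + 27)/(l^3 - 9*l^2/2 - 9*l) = (l - 3)/l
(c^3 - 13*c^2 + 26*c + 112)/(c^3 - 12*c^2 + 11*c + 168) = (c + 2)/(c + 3)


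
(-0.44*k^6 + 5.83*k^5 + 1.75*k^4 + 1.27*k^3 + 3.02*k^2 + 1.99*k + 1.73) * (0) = 0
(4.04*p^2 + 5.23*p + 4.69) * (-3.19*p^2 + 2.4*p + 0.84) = -12.8876*p^4 - 6.9877*p^3 + 0.984499999999999*p^2 + 15.6492*p + 3.9396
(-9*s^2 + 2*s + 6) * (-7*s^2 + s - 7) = 63*s^4 - 23*s^3 + 23*s^2 - 8*s - 42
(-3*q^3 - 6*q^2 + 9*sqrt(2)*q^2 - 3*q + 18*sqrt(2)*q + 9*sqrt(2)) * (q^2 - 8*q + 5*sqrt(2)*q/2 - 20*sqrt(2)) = -3*q^5 + 3*sqrt(2)*q^4/2 + 18*q^4 - 9*sqrt(2)*q^3 + 90*q^3 - 246*q^2 - 45*sqrt(2)*q^2/2 - 675*q - 12*sqrt(2)*q - 360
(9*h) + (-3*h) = 6*h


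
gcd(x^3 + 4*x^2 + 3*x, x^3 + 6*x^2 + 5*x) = x^2 + x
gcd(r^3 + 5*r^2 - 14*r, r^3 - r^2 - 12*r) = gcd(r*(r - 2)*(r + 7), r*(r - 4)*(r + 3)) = r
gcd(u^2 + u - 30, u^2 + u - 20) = 1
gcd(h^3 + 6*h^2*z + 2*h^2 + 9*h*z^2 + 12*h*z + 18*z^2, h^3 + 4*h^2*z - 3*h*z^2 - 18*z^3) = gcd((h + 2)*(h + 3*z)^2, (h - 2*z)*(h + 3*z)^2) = h^2 + 6*h*z + 9*z^2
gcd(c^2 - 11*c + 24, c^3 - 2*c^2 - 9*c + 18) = c - 3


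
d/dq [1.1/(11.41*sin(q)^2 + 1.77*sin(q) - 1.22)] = -(25.102*sin(q) + 1.947)*cos(q)/(11.41*sin(q)^2 + 1.77*sin(q) - 1.22)^2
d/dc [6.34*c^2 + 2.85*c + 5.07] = 12.68*c + 2.85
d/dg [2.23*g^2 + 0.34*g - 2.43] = 4.46*g + 0.34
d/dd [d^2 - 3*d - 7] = 2*d - 3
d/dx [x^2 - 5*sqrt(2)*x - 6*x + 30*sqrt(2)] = 2*x - 5*sqrt(2) - 6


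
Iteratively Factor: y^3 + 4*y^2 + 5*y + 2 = (y + 2)*(y^2 + 2*y + 1) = (y + 1)*(y + 2)*(y + 1)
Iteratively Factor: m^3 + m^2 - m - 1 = (m + 1)*(m^2 - 1) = (m - 1)*(m + 1)*(m + 1)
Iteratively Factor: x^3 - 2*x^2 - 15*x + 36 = (x - 3)*(x^2 + x - 12) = (x - 3)^2*(x + 4)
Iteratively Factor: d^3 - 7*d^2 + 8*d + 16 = (d - 4)*(d^2 - 3*d - 4) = (d - 4)*(d + 1)*(d - 4)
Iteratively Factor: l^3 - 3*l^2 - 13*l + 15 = (l - 1)*(l^2 - 2*l - 15) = (l - 5)*(l - 1)*(l + 3)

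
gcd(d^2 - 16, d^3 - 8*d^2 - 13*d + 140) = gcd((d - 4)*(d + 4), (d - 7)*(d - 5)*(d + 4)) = d + 4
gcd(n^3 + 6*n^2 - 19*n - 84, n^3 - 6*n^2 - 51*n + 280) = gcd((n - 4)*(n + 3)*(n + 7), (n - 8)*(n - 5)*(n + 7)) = n + 7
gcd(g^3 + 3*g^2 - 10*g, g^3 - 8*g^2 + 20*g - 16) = g - 2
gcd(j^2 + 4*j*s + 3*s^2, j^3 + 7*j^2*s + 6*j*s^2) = j + s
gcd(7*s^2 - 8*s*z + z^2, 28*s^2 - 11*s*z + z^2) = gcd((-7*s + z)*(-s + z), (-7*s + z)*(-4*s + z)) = -7*s + z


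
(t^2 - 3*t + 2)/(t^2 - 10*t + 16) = (t - 1)/(t - 8)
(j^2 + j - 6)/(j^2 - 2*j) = (j + 3)/j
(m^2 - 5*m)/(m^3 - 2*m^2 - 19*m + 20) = m/(m^2 + 3*m - 4)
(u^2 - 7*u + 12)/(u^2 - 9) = (u - 4)/(u + 3)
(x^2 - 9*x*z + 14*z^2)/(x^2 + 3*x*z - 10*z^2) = (x - 7*z)/(x + 5*z)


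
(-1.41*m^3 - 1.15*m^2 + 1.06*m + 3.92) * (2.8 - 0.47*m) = 0.6627*m^4 - 3.4075*m^3 - 3.7182*m^2 + 1.1256*m + 10.976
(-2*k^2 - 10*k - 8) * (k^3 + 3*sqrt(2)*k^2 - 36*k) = -2*k^5 - 10*k^4 - 6*sqrt(2)*k^4 - 30*sqrt(2)*k^3 + 64*k^3 - 24*sqrt(2)*k^2 + 360*k^2 + 288*k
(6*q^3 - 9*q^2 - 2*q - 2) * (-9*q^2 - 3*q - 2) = -54*q^5 + 63*q^4 + 33*q^3 + 42*q^2 + 10*q + 4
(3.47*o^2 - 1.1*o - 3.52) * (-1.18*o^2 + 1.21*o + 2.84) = -4.0946*o^4 + 5.4967*o^3 + 12.6774*o^2 - 7.3832*o - 9.9968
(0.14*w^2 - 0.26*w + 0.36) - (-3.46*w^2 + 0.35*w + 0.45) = 3.6*w^2 - 0.61*w - 0.09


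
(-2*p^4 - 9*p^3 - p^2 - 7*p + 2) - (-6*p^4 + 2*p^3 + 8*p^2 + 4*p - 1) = 4*p^4 - 11*p^3 - 9*p^2 - 11*p + 3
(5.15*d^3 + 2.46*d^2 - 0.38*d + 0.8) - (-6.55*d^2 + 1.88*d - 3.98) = 5.15*d^3 + 9.01*d^2 - 2.26*d + 4.78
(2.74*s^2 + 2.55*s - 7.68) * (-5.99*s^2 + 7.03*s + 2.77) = -16.4126*s^4 + 3.9877*s^3 + 71.5195*s^2 - 46.9269*s - 21.2736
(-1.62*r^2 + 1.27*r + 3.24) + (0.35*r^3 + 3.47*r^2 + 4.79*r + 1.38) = 0.35*r^3 + 1.85*r^2 + 6.06*r + 4.62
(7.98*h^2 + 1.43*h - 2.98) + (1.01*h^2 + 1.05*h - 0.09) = 8.99*h^2 + 2.48*h - 3.07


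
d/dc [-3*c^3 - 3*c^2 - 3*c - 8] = -9*c^2 - 6*c - 3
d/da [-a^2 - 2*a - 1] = -2*a - 2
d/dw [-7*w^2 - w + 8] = -14*w - 1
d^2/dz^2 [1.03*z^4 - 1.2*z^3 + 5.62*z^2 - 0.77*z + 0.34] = 12.36*z^2 - 7.2*z + 11.24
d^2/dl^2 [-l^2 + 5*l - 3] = -2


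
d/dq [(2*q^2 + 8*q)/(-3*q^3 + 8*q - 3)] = 2*(q*(q + 4)*(9*q^2 - 8) - 2*(q + 2)*(3*q^3 - 8*q + 3))/(3*q^3 - 8*q + 3)^2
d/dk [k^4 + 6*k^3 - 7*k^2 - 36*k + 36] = 4*k^3 + 18*k^2 - 14*k - 36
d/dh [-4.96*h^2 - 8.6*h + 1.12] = -9.92*h - 8.6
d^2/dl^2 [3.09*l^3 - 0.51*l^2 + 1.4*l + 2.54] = 18.54*l - 1.02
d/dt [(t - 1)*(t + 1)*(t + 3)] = 3*t^2 + 6*t - 1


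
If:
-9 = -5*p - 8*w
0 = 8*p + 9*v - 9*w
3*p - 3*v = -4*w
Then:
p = -27/121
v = 177/121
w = 153/121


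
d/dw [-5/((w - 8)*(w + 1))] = 5*(2*w - 7)/((w - 8)^2*(w + 1)^2)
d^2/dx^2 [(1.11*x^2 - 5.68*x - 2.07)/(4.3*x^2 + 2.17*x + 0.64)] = (-230.76122*x^3 - 247.97412*x^2 - 22.10286*x + 8.584514)/(79.507*x^6 + 120.3699*x^5 + 96.24561*x^4 + 46.049353*x^3 + 14.324928*x^2 + 2.666496*x + 0.262144)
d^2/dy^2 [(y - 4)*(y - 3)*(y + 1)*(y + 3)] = 12*y^2 - 18*y - 26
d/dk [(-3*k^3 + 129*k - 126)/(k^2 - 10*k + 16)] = 3*(-k^4 + 20*k^3 - 91*k^2 + 84*k + 268)/(k^4 - 20*k^3 + 132*k^2 - 320*k + 256)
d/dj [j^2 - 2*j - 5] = 2*j - 2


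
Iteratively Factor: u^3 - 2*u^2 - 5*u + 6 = (u - 1)*(u^2 - u - 6) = (u - 1)*(u + 2)*(u - 3)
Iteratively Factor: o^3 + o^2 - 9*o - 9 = (o - 3)*(o^2 + 4*o + 3) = (o - 3)*(o + 3)*(o + 1)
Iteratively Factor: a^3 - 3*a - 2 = (a + 1)*(a^2 - a - 2) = (a + 1)^2*(a - 2)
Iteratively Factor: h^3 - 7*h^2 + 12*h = (h - 4)*(h^2 - 3*h) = (h - 4)*(h - 3)*(h)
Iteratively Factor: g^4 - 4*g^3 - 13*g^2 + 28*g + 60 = (g - 5)*(g^3 + g^2 - 8*g - 12) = (g - 5)*(g + 2)*(g^2 - g - 6) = (g - 5)*(g + 2)^2*(g - 3)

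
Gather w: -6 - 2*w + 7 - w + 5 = 6 - 3*w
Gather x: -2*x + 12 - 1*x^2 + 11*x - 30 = -x^2 + 9*x - 18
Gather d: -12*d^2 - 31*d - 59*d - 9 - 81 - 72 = -12*d^2 - 90*d - 162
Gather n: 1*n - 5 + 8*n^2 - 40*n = 8*n^2 - 39*n - 5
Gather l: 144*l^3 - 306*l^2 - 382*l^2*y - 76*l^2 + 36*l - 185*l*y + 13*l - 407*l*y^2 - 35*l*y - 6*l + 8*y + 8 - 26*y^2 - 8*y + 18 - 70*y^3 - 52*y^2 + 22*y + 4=144*l^3 + l^2*(-382*y - 382) + l*(-407*y^2 - 220*y + 43) - 70*y^3 - 78*y^2 + 22*y + 30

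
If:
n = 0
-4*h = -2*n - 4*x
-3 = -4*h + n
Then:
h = 3/4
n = 0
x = 3/4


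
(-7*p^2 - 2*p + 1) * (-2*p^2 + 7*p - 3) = 14*p^4 - 45*p^3 + 5*p^2 + 13*p - 3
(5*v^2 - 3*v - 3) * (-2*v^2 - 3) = -10*v^4 + 6*v^3 - 9*v^2 + 9*v + 9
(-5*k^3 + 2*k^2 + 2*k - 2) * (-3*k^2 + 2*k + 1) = 15*k^5 - 16*k^4 - 7*k^3 + 12*k^2 - 2*k - 2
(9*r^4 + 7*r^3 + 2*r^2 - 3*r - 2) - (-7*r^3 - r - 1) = 9*r^4 + 14*r^3 + 2*r^2 - 2*r - 1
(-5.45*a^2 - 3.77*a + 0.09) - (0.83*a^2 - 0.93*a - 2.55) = -6.28*a^2 - 2.84*a + 2.64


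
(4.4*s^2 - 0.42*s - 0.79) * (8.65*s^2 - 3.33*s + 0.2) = 38.06*s^4 - 18.285*s^3 - 4.5549*s^2 + 2.5467*s - 0.158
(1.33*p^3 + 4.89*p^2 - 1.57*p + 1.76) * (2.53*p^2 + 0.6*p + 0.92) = 3.3649*p^5 + 13.1697*p^4 + 0.1855*p^3 + 8.0096*p^2 - 0.3884*p + 1.6192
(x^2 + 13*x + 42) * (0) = 0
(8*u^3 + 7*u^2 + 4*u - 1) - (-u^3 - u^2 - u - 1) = 9*u^3 + 8*u^2 + 5*u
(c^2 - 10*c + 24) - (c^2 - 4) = 28 - 10*c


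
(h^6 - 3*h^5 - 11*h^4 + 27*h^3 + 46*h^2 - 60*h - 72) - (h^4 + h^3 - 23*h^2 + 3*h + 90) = h^6 - 3*h^5 - 12*h^4 + 26*h^3 + 69*h^2 - 63*h - 162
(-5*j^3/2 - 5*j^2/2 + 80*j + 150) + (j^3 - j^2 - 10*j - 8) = -3*j^3/2 - 7*j^2/2 + 70*j + 142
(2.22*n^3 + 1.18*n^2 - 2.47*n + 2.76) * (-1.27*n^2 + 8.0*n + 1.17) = -2.8194*n^5 + 16.2614*n^4 + 15.1743*n^3 - 21.8846*n^2 + 19.1901*n + 3.2292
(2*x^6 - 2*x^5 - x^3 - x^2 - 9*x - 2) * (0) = 0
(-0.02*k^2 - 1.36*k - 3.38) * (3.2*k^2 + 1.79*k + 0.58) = -0.064*k^4 - 4.3878*k^3 - 13.262*k^2 - 6.839*k - 1.9604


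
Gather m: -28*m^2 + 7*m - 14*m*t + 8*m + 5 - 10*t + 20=-28*m^2 + m*(15 - 14*t) - 10*t + 25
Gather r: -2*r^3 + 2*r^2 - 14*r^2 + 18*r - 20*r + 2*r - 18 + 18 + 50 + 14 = -2*r^3 - 12*r^2 + 64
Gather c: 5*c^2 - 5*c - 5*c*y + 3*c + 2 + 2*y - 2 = 5*c^2 + c*(-5*y - 2) + 2*y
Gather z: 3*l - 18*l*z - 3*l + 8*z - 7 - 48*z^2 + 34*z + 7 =-48*z^2 + z*(42 - 18*l)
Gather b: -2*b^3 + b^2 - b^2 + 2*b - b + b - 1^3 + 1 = -2*b^3 + 2*b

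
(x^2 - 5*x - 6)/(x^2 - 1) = (x - 6)/(x - 1)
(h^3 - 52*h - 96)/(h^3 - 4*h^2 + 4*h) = (h^3 - 52*h - 96)/(h*(h^2 - 4*h + 4))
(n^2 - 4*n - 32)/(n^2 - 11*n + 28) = (n^2 - 4*n - 32)/(n^2 - 11*n + 28)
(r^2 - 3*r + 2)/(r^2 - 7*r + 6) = (r - 2)/(r - 6)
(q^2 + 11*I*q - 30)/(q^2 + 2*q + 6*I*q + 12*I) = (q + 5*I)/(q + 2)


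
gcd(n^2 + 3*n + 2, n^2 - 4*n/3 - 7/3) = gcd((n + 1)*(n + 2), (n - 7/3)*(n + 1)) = n + 1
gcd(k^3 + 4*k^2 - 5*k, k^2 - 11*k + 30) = 1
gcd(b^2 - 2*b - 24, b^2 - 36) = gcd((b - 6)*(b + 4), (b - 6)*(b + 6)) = b - 6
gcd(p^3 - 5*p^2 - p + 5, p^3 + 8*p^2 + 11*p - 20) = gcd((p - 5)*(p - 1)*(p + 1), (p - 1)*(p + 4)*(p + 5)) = p - 1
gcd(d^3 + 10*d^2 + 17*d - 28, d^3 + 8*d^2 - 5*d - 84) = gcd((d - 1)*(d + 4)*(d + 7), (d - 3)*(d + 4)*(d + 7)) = d^2 + 11*d + 28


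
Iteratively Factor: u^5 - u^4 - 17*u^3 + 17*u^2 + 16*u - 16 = (u + 4)*(u^4 - 5*u^3 + 3*u^2 + 5*u - 4) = (u + 1)*(u + 4)*(u^3 - 6*u^2 + 9*u - 4) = (u - 1)*(u + 1)*(u + 4)*(u^2 - 5*u + 4) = (u - 4)*(u - 1)*(u + 1)*(u + 4)*(u - 1)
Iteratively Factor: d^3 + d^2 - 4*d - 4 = (d + 2)*(d^2 - d - 2) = (d + 1)*(d + 2)*(d - 2)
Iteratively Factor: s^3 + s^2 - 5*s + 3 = (s - 1)*(s^2 + 2*s - 3) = (s - 1)^2*(s + 3)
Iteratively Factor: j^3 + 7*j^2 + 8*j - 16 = (j + 4)*(j^2 + 3*j - 4) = (j + 4)^2*(j - 1)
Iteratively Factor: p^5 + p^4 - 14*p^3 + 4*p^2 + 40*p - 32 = (p - 1)*(p^4 + 2*p^3 - 12*p^2 - 8*p + 32) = (p - 1)*(p + 4)*(p^3 - 2*p^2 - 4*p + 8) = (p - 2)*(p - 1)*(p + 4)*(p^2 - 4) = (p - 2)^2*(p - 1)*(p + 4)*(p + 2)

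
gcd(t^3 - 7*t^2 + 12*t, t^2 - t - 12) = t - 4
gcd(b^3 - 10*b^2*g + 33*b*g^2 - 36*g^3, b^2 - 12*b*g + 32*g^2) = b - 4*g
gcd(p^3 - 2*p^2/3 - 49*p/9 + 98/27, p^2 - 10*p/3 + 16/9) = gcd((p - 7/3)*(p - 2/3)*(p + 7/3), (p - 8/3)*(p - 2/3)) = p - 2/3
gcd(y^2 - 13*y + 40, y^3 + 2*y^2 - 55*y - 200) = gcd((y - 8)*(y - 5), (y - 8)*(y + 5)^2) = y - 8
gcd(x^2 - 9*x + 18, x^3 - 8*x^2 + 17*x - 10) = 1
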